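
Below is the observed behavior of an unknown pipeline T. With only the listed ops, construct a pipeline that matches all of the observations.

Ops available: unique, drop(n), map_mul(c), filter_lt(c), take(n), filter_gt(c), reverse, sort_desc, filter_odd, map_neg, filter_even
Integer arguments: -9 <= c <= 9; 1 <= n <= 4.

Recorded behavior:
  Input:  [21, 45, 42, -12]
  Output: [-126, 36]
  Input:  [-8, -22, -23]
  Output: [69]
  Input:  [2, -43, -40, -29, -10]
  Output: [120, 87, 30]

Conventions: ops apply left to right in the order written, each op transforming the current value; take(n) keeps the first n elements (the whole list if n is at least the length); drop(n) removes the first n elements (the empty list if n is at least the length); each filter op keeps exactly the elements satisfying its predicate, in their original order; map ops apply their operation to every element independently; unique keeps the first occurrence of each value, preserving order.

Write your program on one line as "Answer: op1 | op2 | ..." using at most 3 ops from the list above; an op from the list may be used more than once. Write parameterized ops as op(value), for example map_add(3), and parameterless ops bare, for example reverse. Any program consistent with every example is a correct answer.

drop(1) | drop(1) | map_mul(-3)

Check, running the answer program on each example:
  [21, 45, 42, -12] -> [45, 42, -12] -> [42, -12] -> [-126, 36]
  [-8, -22, -23] -> [-22, -23] -> [-23] -> [69]
  [2, -43, -40, -29, -10] -> [-43, -40, -29, -10] -> [-40, -29, -10] -> [120, 87, 30]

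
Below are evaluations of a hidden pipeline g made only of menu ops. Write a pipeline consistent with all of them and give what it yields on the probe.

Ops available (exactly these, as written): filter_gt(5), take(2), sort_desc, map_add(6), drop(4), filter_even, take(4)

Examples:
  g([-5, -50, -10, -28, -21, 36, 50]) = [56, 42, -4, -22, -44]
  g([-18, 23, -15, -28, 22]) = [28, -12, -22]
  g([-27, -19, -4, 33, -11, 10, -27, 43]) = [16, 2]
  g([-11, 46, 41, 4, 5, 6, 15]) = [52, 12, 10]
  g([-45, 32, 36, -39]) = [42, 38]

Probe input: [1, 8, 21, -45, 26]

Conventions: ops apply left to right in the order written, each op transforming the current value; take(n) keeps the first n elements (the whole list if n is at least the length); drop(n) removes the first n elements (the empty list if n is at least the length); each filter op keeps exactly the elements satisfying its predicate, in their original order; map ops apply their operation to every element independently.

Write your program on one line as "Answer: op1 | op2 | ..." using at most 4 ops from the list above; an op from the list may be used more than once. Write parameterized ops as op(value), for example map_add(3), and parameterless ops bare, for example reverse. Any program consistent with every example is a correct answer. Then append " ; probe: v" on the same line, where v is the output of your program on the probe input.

map_add(6) | filter_even | sort_desc ; probe: [32, 14]

Check, running the answer program on each example:
  [-5, -50, -10, -28, -21, 36, 50] -> [1, -44, -4, -22, -15, 42, 56] -> [-44, -4, -22, 42, 56] -> [56, 42, -4, -22, -44]
  [-18, 23, -15, -28, 22] -> [-12, 29, -9, -22, 28] -> [-12, -22, 28] -> [28, -12, -22]
  [-27, -19, -4, 33, -11, 10, -27, 43] -> [-21, -13, 2, 39, -5, 16, -21, 49] -> [2, 16] -> [16, 2]
  [-11, 46, 41, 4, 5, 6, 15] -> [-5, 52, 47, 10, 11, 12, 21] -> [52, 10, 12] -> [52, 12, 10]
  [-45, 32, 36, -39] -> [-39, 38, 42, -33] -> [38, 42] -> [42, 38]
  probe: [1, 8, 21, -45, 26] -> [7, 14, 27, -39, 32] -> [14, 32] -> [32, 14]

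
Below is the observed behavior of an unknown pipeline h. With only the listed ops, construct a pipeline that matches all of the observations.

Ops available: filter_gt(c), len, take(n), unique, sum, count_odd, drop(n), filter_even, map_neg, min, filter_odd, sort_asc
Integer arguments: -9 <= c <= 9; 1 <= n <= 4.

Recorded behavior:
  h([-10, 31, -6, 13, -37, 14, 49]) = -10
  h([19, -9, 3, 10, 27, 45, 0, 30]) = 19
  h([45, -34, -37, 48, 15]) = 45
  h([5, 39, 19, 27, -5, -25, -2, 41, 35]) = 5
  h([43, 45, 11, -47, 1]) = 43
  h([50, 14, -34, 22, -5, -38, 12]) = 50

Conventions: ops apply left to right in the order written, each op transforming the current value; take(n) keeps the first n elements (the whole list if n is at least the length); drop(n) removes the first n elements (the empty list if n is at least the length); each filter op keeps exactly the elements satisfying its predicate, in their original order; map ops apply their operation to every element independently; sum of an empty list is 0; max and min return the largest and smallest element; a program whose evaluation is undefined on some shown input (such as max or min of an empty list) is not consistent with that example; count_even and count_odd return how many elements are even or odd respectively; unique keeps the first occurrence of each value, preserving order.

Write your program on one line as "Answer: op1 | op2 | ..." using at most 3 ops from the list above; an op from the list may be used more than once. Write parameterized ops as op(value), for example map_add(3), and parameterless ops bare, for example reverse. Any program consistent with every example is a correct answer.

take(1) | sum

Check, running the answer program on each example:
  [-10, 31, -6, 13, -37, 14, 49] -> [-10] -> -10
  [19, -9, 3, 10, 27, 45, 0, 30] -> [19] -> 19
  [45, -34, -37, 48, 15] -> [45] -> 45
  [5, 39, 19, 27, -5, -25, -2, 41, 35] -> [5] -> 5
  [43, 45, 11, -47, 1] -> [43] -> 43
  [50, 14, -34, 22, -5, -38, 12] -> [50] -> 50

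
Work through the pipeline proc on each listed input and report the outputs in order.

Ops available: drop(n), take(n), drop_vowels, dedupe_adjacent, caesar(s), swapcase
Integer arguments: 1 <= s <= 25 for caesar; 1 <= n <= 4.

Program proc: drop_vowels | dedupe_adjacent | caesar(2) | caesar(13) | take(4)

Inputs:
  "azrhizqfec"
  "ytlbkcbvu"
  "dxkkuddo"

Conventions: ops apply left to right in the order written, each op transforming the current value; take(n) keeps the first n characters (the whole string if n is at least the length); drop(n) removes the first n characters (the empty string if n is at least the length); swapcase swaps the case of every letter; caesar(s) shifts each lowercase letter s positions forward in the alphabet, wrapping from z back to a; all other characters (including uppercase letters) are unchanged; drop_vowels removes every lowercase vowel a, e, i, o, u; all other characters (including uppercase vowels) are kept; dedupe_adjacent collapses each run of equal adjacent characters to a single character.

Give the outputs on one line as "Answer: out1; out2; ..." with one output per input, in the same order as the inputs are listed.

Execution, op by op:
  "azrhizqfec" -> "zrhzqfc" -> "zrhzqfc" -> "btjbshe" -> "ogwofur" -> "ogwo"
  "ytlbkcbvu" -> "ytlbkcbv" -> "ytlbkcbv" -> "avndmedx" -> "niaqzrqk" -> "niaq"
  "dxkkuddo" -> "dxkkdd" -> "dxkd" -> "fzmf" -> "smzs" -> "smzs"

"ogwo"; "niaq"; "smzs"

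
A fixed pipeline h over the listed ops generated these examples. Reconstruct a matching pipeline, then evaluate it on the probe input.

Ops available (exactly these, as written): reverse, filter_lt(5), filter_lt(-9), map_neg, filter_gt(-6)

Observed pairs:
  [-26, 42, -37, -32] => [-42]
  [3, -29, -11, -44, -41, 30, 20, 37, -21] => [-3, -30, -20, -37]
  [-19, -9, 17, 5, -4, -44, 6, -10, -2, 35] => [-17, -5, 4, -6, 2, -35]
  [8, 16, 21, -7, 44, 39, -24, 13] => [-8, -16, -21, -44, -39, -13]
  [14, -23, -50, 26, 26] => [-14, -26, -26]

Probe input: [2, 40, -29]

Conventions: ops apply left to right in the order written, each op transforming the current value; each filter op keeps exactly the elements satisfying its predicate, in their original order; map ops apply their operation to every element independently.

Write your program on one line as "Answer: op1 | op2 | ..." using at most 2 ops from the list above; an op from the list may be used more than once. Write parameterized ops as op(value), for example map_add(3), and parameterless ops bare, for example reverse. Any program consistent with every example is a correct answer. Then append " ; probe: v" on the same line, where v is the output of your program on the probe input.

filter_gt(-6) | map_neg ; probe: [-2, -40]

Check, running the answer program on each example:
  [-26, 42, -37, -32] -> [42] -> [-42]
  [3, -29, -11, -44, -41, 30, 20, 37, -21] -> [3, 30, 20, 37] -> [-3, -30, -20, -37]
  [-19, -9, 17, 5, -4, -44, 6, -10, -2, 35] -> [17, 5, -4, 6, -2, 35] -> [-17, -5, 4, -6, 2, -35]
  [8, 16, 21, -7, 44, 39, -24, 13] -> [8, 16, 21, 44, 39, 13] -> [-8, -16, -21, -44, -39, -13]
  [14, -23, -50, 26, 26] -> [14, 26, 26] -> [-14, -26, -26]
  probe: [2, 40, -29] -> [2, 40] -> [-2, -40]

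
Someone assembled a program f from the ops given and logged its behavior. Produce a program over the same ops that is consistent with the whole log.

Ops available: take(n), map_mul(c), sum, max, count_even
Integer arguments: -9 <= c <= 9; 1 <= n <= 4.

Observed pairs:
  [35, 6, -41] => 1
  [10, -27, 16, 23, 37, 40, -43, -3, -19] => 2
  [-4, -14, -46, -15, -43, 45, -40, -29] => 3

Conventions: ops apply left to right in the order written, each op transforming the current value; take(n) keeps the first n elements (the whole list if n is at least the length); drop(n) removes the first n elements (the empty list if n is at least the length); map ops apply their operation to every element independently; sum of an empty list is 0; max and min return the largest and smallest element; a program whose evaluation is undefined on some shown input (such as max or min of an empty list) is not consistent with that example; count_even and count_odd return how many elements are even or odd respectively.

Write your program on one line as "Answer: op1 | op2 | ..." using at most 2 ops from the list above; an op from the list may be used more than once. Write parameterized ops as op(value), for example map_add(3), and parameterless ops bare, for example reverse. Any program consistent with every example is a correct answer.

take(3) | count_even

Check, running the answer program on each example:
  [35, 6, -41] -> [35, 6, -41] -> 1
  [10, -27, 16, 23, 37, 40, -43, -3, -19] -> [10, -27, 16] -> 2
  [-4, -14, -46, -15, -43, 45, -40, -29] -> [-4, -14, -46] -> 3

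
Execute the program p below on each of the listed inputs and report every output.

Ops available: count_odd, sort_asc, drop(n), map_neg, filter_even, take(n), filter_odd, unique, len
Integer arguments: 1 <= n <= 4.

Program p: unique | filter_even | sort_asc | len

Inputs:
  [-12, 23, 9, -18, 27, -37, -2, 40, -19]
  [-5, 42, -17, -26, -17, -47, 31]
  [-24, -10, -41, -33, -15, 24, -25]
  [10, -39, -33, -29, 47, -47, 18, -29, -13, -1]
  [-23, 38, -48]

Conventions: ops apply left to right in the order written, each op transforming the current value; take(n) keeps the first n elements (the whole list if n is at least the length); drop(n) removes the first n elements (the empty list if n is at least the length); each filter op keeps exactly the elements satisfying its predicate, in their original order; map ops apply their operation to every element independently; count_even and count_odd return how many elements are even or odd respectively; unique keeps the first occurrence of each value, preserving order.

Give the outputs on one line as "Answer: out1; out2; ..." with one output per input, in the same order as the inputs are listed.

Execution, op by op:
  [-12, 23, 9, -18, 27, -37, -2, 40, -19] -> [-12, 23, 9, -18, 27, -37, -2, 40, -19] -> [-12, -18, -2, 40] -> [-18, -12, -2, 40] -> 4
  [-5, 42, -17, -26, -17, -47, 31] -> [-5, 42, -17, -26, -47, 31] -> [42, -26] -> [-26, 42] -> 2
  [-24, -10, -41, -33, -15, 24, -25] -> [-24, -10, -41, -33, -15, 24, -25] -> [-24, -10, 24] -> [-24, -10, 24] -> 3
  [10, -39, -33, -29, 47, -47, 18, -29, -13, -1] -> [10, -39, -33, -29, 47, -47, 18, -13, -1] -> [10, 18] -> [10, 18] -> 2
  [-23, 38, -48] -> [-23, 38, -48] -> [38, -48] -> [-48, 38] -> 2

4; 2; 3; 2; 2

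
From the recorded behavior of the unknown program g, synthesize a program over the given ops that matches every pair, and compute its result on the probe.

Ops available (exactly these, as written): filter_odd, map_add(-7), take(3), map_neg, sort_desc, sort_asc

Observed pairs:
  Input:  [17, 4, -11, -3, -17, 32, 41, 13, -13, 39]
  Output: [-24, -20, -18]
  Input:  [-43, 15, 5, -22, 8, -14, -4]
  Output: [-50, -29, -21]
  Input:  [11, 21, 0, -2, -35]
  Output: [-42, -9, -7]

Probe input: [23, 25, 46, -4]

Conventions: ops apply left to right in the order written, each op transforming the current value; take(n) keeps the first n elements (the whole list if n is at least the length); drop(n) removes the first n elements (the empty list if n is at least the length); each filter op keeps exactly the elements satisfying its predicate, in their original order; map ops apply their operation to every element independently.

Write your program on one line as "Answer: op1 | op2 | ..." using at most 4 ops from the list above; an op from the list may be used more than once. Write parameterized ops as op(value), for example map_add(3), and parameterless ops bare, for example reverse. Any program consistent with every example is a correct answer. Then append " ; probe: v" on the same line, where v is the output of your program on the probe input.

sort_asc | take(3) | map_add(-7) ; probe: [-11, 16, 18]

Check, running the answer program on each example:
  [17, 4, -11, -3, -17, 32, 41, 13, -13, 39] -> [-17, -13, -11, -3, 4, 13, 17, 32, 39, 41] -> [-17, -13, -11] -> [-24, -20, -18]
  [-43, 15, 5, -22, 8, -14, -4] -> [-43, -22, -14, -4, 5, 8, 15] -> [-43, -22, -14] -> [-50, -29, -21]
  [11, 21, 0, -2, -35] -> [-35, -2, 0, 11, 21] -> [-35, -2, 0] -> [-42, -9, -7]
  probe: [23, 25, 46, -4] -> [-4, 23, 25, 46] -> [-4, 23, 25] -> [-11, 16, 18]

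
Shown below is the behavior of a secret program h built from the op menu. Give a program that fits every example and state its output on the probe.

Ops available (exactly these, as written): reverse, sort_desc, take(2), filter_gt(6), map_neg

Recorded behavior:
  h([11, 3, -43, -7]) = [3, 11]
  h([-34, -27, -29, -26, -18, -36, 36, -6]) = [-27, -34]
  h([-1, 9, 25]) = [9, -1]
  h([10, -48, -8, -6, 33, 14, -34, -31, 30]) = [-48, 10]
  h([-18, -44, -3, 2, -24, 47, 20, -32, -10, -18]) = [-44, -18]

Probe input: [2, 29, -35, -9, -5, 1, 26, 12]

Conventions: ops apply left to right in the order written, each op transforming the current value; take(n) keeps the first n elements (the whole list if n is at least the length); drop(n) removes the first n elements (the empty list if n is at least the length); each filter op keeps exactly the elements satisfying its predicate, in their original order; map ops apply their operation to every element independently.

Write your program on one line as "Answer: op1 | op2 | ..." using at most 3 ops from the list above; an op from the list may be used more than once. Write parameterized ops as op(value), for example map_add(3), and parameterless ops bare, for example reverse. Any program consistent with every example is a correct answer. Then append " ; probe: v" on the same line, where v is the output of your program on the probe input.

take(2) | reverse ; probe: [29, 2]

Check, running the answer program on each example:
  [11, 3, -43, -7] -> [11, 3] -> [3, 11]
  [-34, -27, -29, -26, -18, -36, 36, -6] -> [-34, -27] -> [-27, -34]
  [-1, 9, 25] -> [-1, 9] -> [9, -1]
  [10, -48, -8, -6, 33, 14, -34, -31, 30] -> [10, -48] -> [-48, 10]
  [-18, -44, -3, 2, -24, 47, 20, -32, -10, -18] -> [-18, -44] -> [-44, -18]
  probe: [2, 29, -35, -9, -5, 1, 26, 12] -> [2, 29] -> [29, 2]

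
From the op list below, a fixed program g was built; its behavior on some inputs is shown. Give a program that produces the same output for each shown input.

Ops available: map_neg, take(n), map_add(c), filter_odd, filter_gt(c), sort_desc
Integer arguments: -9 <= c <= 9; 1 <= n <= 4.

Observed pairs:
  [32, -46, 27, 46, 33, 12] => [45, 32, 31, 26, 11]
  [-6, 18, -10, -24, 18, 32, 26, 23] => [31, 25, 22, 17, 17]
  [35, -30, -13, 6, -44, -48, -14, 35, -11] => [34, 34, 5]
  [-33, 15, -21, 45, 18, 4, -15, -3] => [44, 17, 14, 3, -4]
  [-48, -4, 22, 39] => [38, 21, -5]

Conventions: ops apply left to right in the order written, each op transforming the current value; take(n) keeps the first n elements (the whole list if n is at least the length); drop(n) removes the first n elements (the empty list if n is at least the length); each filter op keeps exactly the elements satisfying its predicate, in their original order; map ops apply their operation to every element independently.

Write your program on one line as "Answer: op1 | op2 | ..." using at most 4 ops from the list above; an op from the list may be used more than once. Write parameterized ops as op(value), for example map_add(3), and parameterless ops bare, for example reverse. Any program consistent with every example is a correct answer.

map_add(-1) | filter_gt(-7) | sort_desc

Check, running the answer program on each example:
  [32, -46, 27, 46, 33, 12] -> [31, -47, 26, 45, 32, 11] -> [31, 26, 45, 32, 11] -> [45, 32, 31, 26, 11]
  [-6, 18, -10, -24, 18, 32, 26, 23] -> [-7, 17, -11, -25, 17, 31, 25, 22] -> [17, 17, 31, 25, 22] -> [31, 25, 22, 17, 17]
  [35, -30, -13, 6, -44, -48, -14, 35, -11] -> [34, -31, -14, 5, -45, -49, -15, 34, -12] -> [34, 5, 34] -> [34, 34, 5]
  [-33, 15, -21, 45, 18, 4, -15, -3] -> [-34, 14, -22, 44, 17, 3, -16, -4] -> [14, 44, 17, 3, -4] -> [44, 17, 14, 3, -4]
  [-48, -4, 22, 39] -> [-49, -5, 21, 38] -> [-5, 21, 38] -> [38, 21, -5]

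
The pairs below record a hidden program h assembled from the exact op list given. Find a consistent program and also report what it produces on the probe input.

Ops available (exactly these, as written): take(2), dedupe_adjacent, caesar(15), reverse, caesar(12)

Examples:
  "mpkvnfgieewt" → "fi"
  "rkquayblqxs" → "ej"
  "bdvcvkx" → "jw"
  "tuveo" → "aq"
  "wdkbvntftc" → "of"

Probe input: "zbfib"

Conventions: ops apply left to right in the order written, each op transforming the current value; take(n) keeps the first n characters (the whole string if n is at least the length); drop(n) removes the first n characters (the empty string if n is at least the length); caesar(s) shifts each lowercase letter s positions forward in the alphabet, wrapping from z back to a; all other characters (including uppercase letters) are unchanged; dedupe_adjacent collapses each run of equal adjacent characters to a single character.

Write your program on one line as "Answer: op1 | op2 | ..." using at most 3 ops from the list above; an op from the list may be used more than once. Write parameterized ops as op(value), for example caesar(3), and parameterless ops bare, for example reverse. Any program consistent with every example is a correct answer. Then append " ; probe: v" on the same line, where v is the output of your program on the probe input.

reverse | take(2) | caesar(12) ; probe: "nu"

Check, running the answer program on each example:
  "mpkvnfgieewt" -> "tweeigfnvkpm" -> "tw" -> "fi"
  "rkquayblqxs" -> "sxqlbyauqkr" -> "sx" -> "ej"
  "bdvcvkx" -> "xkvcvdb" -> "xk" -> "jw"
  "tuveo" -> "oevut" -> "oe" -> "aq"
  "wdkbvntftc" -> "ctftnvbkdw" -> "ct" -> "of"
  probe: "zbfib" -> "bifbz" -> "bi" -> "nu"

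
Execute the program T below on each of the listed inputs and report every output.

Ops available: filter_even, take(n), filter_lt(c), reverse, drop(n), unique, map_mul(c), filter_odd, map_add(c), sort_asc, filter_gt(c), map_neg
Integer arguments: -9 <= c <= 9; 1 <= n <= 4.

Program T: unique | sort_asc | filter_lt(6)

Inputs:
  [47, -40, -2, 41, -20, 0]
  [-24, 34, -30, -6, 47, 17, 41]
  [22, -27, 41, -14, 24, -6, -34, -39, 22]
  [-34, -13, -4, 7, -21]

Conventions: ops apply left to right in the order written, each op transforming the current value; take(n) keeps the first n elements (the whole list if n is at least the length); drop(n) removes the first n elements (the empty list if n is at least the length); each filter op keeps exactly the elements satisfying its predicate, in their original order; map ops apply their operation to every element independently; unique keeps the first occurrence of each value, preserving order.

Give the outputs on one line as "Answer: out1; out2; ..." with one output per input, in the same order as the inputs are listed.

[-40, -20, -2, 0]; [-30, -24, -6]; [-39, -34, -27, -14, -6]; [-34, -21, -13, -4]

Execution, op by op:
  [47, -40, -2, 41, -20, 0] -> [47, -40, -2, 41, -20, 0] -> [-40, -20, -2, 0, 41, 47] -> [-40, -20, -2, 0]
  [-24, 34, -30, -6, 47, 17, 41] -> [-24, 34, -30, -6, 47, 17, 41] -> [-30, -24, -6, 17, 34, 41, 47] -> [-30, -24, -6]
  [22, -27, 41, -14, 24, -6, -34, -39, 22] -> [22, -27, 41, -14, 24, -6, -34, -39] -> [-39, -34, -27, -14, -6, 22, 24, 41] -> [-39, -34, -27, -14, -6]
  [-34, -13, -4, 7, -21] -> [-34, -13, -4, 7, -21] -> [-34, -21, -13, -4, 7] -> [-34, -21, -13, -4]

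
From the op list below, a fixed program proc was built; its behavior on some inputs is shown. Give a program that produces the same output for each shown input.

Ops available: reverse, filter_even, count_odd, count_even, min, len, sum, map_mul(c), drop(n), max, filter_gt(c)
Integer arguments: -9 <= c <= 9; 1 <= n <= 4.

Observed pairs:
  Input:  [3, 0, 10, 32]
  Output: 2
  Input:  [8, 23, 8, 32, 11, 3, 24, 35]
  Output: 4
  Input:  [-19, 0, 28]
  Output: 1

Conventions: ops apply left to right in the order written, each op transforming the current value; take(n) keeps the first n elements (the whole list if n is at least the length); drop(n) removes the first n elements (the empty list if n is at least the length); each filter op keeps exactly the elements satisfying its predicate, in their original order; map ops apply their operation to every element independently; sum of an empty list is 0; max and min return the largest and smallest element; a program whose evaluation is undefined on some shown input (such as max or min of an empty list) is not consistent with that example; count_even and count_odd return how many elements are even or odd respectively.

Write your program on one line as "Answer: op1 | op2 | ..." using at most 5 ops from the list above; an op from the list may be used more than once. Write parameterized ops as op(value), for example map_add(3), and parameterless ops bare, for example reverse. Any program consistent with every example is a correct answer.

reverse | filter_gt(-6) | filter_gt(3) | count_even

Check, running the answer program on each example:
  [3, 0, 10, 32] -> [32, 10, 0, 3] -> [32, 10, 0, 3] -> [32, 10] -> 2
  [8, 23, 8, 32, 11, 3, 24, 35] -> [35, 24, 3, 11, 32, 8, 23, 8] -> [35, 24, 3, 11, 32, 8, 23, 8] -> [35, 24, 11, 32, 8, 23, 8] -> 4
  [-19, 0, 28] -> [28, 0, -19] -> [28, 0] -> [28] -> 1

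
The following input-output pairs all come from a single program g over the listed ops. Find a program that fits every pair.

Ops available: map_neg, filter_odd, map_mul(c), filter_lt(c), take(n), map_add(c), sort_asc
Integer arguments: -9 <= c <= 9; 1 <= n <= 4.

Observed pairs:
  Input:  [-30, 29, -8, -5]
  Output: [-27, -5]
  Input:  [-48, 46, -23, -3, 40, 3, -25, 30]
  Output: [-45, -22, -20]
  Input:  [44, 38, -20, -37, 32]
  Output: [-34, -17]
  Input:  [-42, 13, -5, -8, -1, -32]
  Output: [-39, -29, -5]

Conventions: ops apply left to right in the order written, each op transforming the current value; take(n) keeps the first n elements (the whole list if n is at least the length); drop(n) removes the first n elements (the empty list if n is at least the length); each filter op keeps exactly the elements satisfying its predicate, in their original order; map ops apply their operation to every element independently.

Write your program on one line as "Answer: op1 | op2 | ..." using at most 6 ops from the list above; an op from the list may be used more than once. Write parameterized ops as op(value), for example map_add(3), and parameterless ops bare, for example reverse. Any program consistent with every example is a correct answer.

map_add(-1) | filter_lt(-4) | sort_asc | map_add(4) | filter_lt(-2)

Check, running the answer program on each example:
  [-30, 29, -8, -5] -> [-31, 28, -9, -6] -> [-31, -9, -6] -> [-31, -9, -6] -> [-27, -5, -2] -> [-27, -5]
  [-48, 46, -23, -3, 40, 3, -25, 30] -> [-49, 45, -24, -4, 39, 2, -26, 29] -> [-49, -24, -26] -> [-49, -26, -24] -> [-45, -22, -20] -> [-45, -22, -20]
  [44, 38, -20, -37, 32] -> [43, 37, -21, -38, 31] -> [-21, -38] -> [-38, -21] -> [-34, -17] -> [-34, -17]
  [-42, 13, -5, -8, -1, -32] -> [-43, 12, -6, -9, -2, -33] -> [-43, -6, -9, -33] -> [-43, -33, -9, -6] -> [-39, -29, -5, -2] -> [-39, -29, -5]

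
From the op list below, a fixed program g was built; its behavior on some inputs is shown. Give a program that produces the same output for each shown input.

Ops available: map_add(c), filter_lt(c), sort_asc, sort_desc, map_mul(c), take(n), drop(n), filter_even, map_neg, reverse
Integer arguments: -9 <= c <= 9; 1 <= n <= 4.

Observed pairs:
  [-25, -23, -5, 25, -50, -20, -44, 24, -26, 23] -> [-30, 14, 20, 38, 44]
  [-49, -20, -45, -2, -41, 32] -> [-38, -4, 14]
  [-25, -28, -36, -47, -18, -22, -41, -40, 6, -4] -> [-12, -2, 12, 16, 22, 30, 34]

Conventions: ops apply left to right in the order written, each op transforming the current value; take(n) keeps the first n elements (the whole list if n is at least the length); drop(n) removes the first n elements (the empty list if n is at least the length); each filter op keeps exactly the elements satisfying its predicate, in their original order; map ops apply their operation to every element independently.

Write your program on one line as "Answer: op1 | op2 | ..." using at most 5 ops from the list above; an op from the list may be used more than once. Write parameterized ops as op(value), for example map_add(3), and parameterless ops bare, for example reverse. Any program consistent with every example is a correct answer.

sort_asc | map_neg | map_add(-6) | filter_even | reverse

Check, running the answer program on each example:
  [-25, -23, -5, 25, -50, -20, -44, 24, -26, 23] -> [-50, -44, -26, -25, -23, -20, -5, 23, 24, 25] -> [50, 44, 26, 25, 23, 20, 5, -23, -24, -25] -> [44, 38, 20, 19, 17, 14, -1, -29, -30, -31] -> [44, 38, 20, 14, -30] -> [-30, 14, 20, 38, 44]
  [-49, -20, -45, -2, -41, 32] -> [-49, -45, -41, -20, -2, 32] -> [49, 45, 41, 20, 2, -32] -> [43, 39, 35, 14, -4, -38] -> [14, -4, -38] -> [-38, -4, 14]
  [-25, -28, -36, -47, -18, -22, -41, -40, 6, -4] -> [-47, -41, -40, -36, -28, -25, -22, -18, -4, 6] -> [47, 41, 40, 36, 28, 25, 22, 18, 4, -6] -> [41, 35, 34, 30, 22, 19, 16, 12, -2, -12] -> [34, 30, 22, 16, 12, -2, -12] -> [-12, -2, 12, 16, 22, 30, 34]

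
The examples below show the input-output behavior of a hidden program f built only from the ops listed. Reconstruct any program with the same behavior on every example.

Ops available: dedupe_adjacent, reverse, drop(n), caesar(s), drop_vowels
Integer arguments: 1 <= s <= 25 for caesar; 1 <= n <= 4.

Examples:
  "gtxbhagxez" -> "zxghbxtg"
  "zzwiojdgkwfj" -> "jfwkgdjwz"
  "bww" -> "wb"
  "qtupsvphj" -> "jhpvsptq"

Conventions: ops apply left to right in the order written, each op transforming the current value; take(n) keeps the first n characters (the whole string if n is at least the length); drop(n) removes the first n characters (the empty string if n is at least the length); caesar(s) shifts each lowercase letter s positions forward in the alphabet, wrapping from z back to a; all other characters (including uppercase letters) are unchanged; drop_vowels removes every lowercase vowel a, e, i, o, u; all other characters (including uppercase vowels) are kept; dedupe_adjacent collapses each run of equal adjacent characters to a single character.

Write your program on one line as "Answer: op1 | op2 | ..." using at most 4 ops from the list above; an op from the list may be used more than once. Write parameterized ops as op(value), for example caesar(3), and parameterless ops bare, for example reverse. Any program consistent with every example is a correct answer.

drop_vowels | reverse | dedupe_adjacent

Check, running the answer program on each example:
  "gtxbhagxez" -> "gtxbhgxz" -> "zxghbxtg" -> "zxghbxtg"
  "zzwiojdgkwfj" -> "zzwjdgkwfj" -> "jfwkgdjwzz" -> "jfwkgdjwz"
  "bww" -> "bww" -> "wwb" -> "wb"
  "qtupsvphj" -> "qtpsvphj" -> "jhpvsptq" -> "jhpvsptq"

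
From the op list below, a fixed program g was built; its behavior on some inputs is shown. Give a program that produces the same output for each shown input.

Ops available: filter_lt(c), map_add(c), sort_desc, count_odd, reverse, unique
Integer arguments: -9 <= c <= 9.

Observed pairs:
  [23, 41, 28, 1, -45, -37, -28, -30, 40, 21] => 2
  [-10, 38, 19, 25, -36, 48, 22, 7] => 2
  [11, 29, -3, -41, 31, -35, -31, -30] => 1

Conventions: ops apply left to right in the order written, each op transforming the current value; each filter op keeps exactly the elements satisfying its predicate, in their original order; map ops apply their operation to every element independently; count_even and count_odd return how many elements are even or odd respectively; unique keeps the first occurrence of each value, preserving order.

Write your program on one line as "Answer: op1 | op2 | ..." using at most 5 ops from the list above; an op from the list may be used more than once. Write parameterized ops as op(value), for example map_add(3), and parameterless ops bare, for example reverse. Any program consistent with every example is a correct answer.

map_add(8) | reverse | filter_lt(5) | map_add(1) | count_odd

Check, running the answer program on each example:
  [23, 41, 28, 1, -45, -37, -28, -30, 40, 21] -> [31, 49, 36, 9, -37, -29, -20, -22, 48, 29] -> [29, 48, -22, -20, -29, -37, 9, 36, 49, 31] -> [-22, -20, -29, -37] -> [-21, -19, -28, -36] -> 2
  [-10, 38, 19, 25, -36, 48, 22, 7] -> [-2, 46, 27, 33, -28, 56, 30, 15] -> [15, 30, 56, -28, 33, 27, 46, -2] -> [-28, -2] -> [-27, -1] -> 2
  [11, 29, -3, -41, 31, -35, -31, -30] -> [19, 37, 5, -33, 39, -27, -23, -22] -> [-22, -23, -27, 39, -33, 5, 37, 19] -> [-22, -23, -27, -33] -> [-21, -22, -26, -32] -> 1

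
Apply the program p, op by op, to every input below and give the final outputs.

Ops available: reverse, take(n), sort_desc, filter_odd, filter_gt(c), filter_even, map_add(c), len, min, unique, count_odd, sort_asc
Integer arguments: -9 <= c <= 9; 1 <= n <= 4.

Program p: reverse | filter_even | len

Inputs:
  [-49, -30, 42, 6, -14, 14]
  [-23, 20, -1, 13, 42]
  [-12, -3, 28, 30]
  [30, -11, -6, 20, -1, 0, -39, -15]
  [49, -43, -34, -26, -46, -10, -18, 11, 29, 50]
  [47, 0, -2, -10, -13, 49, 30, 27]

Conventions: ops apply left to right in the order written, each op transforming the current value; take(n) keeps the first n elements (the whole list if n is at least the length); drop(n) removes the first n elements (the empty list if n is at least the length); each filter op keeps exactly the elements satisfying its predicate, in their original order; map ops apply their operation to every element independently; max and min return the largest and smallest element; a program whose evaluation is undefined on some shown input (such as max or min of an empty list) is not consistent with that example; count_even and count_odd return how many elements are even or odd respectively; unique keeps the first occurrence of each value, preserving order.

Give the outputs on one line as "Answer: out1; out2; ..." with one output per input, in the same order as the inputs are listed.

5; 2; 3; 4; 6; 4

Execution, op by op:
  [-49, -30, 42, 6, -14, 14] -> [14, -14, 6, 42, -30, -49] -> [14, -14, 6, 42, -30] -> 5
  [-23, 20, -1, 13, 42] -> [42, 13, -1, 20, -23] -> [42, 20] -> 2
  [-12, -3, 28, 30] -> [30, 28, -3, -12] -> [30, 28, -12] -> 3
  [30, -11, -6, 20, -1, 0, -39, -15] -> [-15, -39, 0, -1, 20, -6, -11, 30] -> [0, 20, -6, 30] -> 4
  [49, -43, -34, -26, -46, -10, -18, 11, 29, 50] -> [50, 29, 11, -18, -10, -46, -26, -34, -43, 49] -> [50, -18, -10, -46, -26, -34] -> 6
  [47, 0, -2, -10, -13, 49, 30, 27] -> [27, 30, 49, -13, -10, -2, 0, 47] -> [30, -10, -2, 0] -> 4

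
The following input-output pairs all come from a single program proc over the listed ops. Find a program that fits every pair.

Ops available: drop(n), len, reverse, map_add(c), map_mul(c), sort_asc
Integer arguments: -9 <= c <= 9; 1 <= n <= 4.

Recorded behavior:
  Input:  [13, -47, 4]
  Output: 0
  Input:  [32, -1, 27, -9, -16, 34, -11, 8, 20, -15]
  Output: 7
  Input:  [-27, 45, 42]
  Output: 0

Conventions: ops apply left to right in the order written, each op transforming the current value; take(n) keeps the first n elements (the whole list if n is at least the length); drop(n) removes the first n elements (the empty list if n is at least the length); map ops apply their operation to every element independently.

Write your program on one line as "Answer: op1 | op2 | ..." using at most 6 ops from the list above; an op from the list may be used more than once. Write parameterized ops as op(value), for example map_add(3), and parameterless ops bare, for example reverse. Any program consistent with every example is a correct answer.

map_mul(-3) | map_mul(-1) | drop(3) | sort_asc | map_add(5) | len

Check, running the answer program on each example:
  [13, -47, 4] -> [-39, 141, -12] -> [39, -141, 12] -> [] -> [] -> [] -> 0
  [32, -1, 27, -9, -16, 34, -11, 8, 20, -15] -> [-96, 3, -81, 27, 48, -102, 33, -24, -60, 45] -> [96, -3, 81, -27, -48, 102, -33, 24, 60, -45] -> [-27, -48, 102, -33, 24, 60, -45] -> [-48, -45, -33, -27, 24, 60, 102] -> [-43, -40, -28, -22, 29, 65, 107] -> 7
  [-27, 45, 42] -> [81, -135, -126] -> [-81, 135, 126] -> [] -> [] -> [] -> 0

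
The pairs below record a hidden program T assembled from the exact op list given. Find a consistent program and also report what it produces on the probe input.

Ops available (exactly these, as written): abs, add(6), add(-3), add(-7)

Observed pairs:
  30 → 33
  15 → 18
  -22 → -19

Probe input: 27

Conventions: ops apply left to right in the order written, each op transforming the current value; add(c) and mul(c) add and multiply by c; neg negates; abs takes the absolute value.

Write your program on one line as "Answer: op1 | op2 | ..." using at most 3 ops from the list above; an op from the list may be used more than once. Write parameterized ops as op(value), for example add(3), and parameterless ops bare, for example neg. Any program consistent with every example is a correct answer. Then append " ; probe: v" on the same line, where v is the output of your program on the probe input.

add(6) | add(-3) ; probe: 30

Check, running the answer program on each example:
  30 -> 36 -> 33
  15 -> 21 -> 18
  -22 -> -16 -> -19
  probe: 27 -> 33 -> 30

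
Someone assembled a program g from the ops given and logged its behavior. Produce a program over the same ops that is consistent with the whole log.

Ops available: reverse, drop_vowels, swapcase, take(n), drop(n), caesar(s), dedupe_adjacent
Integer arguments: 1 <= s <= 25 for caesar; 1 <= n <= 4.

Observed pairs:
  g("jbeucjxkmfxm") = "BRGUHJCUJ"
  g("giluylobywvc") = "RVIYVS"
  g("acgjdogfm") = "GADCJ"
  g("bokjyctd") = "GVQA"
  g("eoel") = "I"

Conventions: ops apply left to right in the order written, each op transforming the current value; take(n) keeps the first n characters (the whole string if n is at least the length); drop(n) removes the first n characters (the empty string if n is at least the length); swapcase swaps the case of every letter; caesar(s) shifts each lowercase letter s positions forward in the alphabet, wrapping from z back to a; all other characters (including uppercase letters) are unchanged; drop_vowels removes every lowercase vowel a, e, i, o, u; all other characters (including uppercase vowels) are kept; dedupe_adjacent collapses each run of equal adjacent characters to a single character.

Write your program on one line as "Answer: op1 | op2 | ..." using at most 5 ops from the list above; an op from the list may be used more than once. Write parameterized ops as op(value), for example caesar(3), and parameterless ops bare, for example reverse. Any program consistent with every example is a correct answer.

caesar(12) | drop_vowels | caesar(11) | swapcase | drop(2)

Check, running the answer program on each example:
  "jbeucjxkmfxm" -> "vnqgovjwyrjy" -> "vnqgvjwyrjy" -> "gybrguhjcuj" -> "GYBRGUHJCUJ" -> "BRGUHJCUJ"
  "giluylobywvc" -> "suxgkxankiho" -> "sxgkxnkh" -> "dirviyvs" -> "DIRVIYVS" -> "RVIYVS"
  "acgjdogfm" -> "mosvpasry" -> "msvpsry" -> "xdgadcj" -> "XDGADCJ" -> "GADCJ"
  "bokjyctd" -> "nawvkofp" -> "nwvkfp" -> "yhgvqa" -> "YHGVQA" -> "GVQA"
  "eoel" -> "qaqx" -> "qqx" -> "bbi" -> "BBI" -> "I"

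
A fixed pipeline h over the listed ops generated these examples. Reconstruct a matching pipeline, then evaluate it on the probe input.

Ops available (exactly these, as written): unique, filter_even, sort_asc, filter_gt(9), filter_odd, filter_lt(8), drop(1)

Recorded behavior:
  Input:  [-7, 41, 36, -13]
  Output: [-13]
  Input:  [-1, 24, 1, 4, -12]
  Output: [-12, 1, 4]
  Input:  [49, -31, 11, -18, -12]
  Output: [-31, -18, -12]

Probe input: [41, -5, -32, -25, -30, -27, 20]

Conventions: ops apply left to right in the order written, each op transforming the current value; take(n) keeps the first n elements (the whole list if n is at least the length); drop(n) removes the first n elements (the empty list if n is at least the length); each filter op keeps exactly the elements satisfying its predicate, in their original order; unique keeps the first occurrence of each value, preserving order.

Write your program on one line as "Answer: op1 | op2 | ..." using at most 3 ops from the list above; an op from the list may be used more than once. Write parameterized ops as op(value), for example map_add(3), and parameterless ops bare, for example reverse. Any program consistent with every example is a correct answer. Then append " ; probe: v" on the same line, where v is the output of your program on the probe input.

drop(1) | sort_asc | filter_lt(8) ; probe: [-32, -30, -27, -25, -5]

Check, running the answer program on each example:
  [-7, 41, 36, -13] -> [41, 36, -13] -> [-13, 36, 41] -> [-13]
  [-1, 24, 1, 4, -12] -> [24, 1, 4, -12] -> [-12, 1, 4, 24] -> [-12, 1, 4]
  [49, -31, 11, -18, -12] -> [-31, 11, -18, -12] -> [-31, -18, -12, 11] -> [-31, -18, -12]
  probe: [41, -5, -32, -25, -30, -27, 20] -> [-5, -32, -25, -30, -27, 20] -> [-32, -30, -27, -25, -5, 20] -> [-32, -30, -27, -25, -5]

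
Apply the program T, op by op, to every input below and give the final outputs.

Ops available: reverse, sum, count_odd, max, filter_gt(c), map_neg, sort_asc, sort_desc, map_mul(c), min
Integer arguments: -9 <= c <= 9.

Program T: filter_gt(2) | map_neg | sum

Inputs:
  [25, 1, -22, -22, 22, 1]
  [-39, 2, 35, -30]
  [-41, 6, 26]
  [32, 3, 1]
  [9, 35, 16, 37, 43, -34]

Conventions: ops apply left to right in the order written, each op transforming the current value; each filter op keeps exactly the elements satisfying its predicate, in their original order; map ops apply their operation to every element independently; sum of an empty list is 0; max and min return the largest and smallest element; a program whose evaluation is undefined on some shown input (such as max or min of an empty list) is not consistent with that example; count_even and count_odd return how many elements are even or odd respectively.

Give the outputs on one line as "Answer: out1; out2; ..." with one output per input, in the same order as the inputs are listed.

Execution, op by op:
  [25, 1, -22, -22, 22, 1] -> [25, 22] -> [-25, -22] -> -47
  [-39, 2, 35, -30] -> [35] -> [-35] -> -35
  [-41, 6, 26] -> [6, 26] -> [-6, -26] -> -32
  [32, 3, 1] -> [32, 3] -> [-32, -3] -> -35
  [9, 35, 16, 37, 43, -34] -> [9, 35, 16, 37, 43] -> [-9, -35, -16, -37, -43] -> -140

-47; -35; -32; -35; -140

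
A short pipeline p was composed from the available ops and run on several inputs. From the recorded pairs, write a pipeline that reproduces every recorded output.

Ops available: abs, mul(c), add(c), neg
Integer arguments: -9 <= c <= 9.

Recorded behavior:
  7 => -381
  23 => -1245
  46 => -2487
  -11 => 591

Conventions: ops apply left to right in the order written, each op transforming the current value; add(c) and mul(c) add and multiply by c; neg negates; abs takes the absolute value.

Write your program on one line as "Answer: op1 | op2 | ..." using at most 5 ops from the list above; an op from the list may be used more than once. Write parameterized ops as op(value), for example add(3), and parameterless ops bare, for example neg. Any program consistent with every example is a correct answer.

mul(-6) | mul(9) | add(-2) | add(-1)

Check, running the answer program on each example:
  7 -> -42 -> -378 -> -380 -> -381
  23 -> -138 -> -1242 -> -1244 -> -1245
  46 -> -276 -> -2484 -> -2486 -> -2487
  -11 -> 66 -> 594 -> 592 -> 591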